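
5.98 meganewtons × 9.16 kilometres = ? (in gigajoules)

5.98 × 10^6 × 9.16 × 10^3 = 54.7768 × 10^9 J

54.7768 gigajoules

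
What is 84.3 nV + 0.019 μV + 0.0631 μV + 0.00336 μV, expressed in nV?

169.76 nV

In nV:
  84.3 nV → 84.3
  0.019 μV = 0.019 × 10^3 nV = 19
  0.0631 μV = 0.0631 × 10^3 nV = 63.1
  0.00336 μV = 0.00336 × 10^3 nV = 3.36
Sum: 84.3 + 19 + 63.1 + 3.36 = 169.76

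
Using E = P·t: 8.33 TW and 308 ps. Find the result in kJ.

2.56564 kJ

8.33 × 10^12 × 308 × 10^-12 = 2565.64 J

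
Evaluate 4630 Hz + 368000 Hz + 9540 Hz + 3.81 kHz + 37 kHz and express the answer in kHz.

422.98 kHz

In kHz:
  4630 Hz = 4630e-3 kHz = 4.63
  368000 Hz = 368000e-3 kHz = 368
  9540 Hz = 9540e-3 kHz = 9.54
  3.81 kHz → 3.81
  37 kHz → 37
Sum: 4.63 + 368 + 9.54 + 3.81 + 37 = 422.98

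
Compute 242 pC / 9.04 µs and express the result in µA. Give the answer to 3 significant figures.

(242e-12) / (9.04e-6) = 26.77e-6 A

26.8 µA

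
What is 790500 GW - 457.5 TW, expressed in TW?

333 TW

In TW:
  790500 GW = 790500 × 10^-3 TW = 790.5
  457.5 TW → 457.5
Difference: 790.5 - 457.5 = 333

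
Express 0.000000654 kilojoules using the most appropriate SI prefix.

654 microjoules

= 654 × 10^-6 joules; 10^-6 is micro.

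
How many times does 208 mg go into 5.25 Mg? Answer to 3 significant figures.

25200000

(5.25 × 10⁶) / (208 × 10⁻³) = 0.02524 × 10⁹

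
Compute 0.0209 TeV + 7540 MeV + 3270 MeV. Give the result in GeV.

31.71 GeV

In GeV:
  0.0209 TeV = 0.0209e3 GeV = 20.9
  7540 MeV = 7540e-3 GeV = 7.54
  3270 MeV = 3270e-3 GeV = 3.27
Sum: 20.9 + 7.54 + 3.27 = 31.71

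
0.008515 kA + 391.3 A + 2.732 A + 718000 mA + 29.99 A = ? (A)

1150.537 A

In A:
  0.008515 kA = 0.008515 × 10^3 A = 8.515
  391.3 A → 391.3
  2.732 A → 2.732
  718000 mA = 718000 × 10^-3 A = 718
  29.99 A → 29.99
Sum: 8.515 + 391.3 + 2.732 + 718 + 29.99 = 1150.537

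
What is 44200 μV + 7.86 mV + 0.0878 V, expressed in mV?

In mV:
  44200 μV = 44200 × 10^-3 mV = 44.2
  7.86 mV → 7.86
  0.0878 V = 0.0878 × 10^3 mV = 87.8
Sum: 44.2 + 7.86 + 87.8 = 139.86

139.86 mV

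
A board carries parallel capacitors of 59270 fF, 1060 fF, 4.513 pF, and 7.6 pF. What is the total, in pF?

In pF:
  59270 fF = 59270e-3 pF = 59.27
  1060 fF = 1060e-3 pF = 1.06
  4.513 pF → 4.513
  7.6 pF → 7.6
Sum: 59.27 + 1.06 + 4.513 + 7.6 = 72.443

72.443 pF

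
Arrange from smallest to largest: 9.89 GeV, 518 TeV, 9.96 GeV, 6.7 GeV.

9.89 GeV = 9890000000 eV
518 TeV = 518000000000000 eV
9.96 GeV = 9960000000 eV
6.7 GeV = 6700000000 eV

6.7 GeV < 9.89 GeV < 9.96 GeV < 518 TeV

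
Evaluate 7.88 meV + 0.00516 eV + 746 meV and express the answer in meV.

In meV:
  7.88 meV → 7.88
  0.00516 eV = 0.00516 × 10³ meV = 5.16
  746 meV → 746
Sum: 7.88 + 5.16 + 746 = 759.04

759.04 meV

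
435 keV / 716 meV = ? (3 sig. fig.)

(435 × 10³) / (716 × 10⁻³) = 0.6075 × 10⁶

608000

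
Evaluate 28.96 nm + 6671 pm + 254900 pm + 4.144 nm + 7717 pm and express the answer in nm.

302.392 nm

In nm:
  28.96 nm → 28.96
  6671 pm = 6671 × 10⁻³ nm = 6.671
  254900 pm = 254900 × 10⁻³ nm = 254.9
  4.144 nm → 4.144
  7717 pm = 7717 × 10⁻³ nm = 7.717
Sum: 28.96 + 6.671 + 254.9 + 4.144 + 7.717 = 302.392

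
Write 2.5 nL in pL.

2500 pL

nano = 10^-9, pico = 10^-12; factor is 10^3.
2.5 × 10^3 = 2500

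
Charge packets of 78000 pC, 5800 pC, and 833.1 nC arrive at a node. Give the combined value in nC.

In nC:
  78000 pC = 78000 × 10^-3 nC = 78
  5800 pC = 5800 × 10^-3 nC = 5.8
  833.1 nC → 833.1
Sum: 78 + 5.8 + 833.1 = 916.9

916.9 nC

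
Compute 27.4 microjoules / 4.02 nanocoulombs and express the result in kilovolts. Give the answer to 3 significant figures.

(27.4 × 10⁻⁶) / (4.02 × 10⁻⁹) = 6.8159 × 10³ V

6.82 kilovolts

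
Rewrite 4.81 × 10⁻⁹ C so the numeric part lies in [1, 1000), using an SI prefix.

4.81 nC

= 4.81 × 10⁻⁹ C; 10⁻⁹ is nano.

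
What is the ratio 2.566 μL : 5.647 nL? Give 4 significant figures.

(2.566 × 10⁻⁶) / (5.647 × 10⁻⁹) = 0.4544 × 10³

454.4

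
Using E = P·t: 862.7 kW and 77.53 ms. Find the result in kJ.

862.7e3 × 77.53e-3 = 66885.131 J

66.885131 kJ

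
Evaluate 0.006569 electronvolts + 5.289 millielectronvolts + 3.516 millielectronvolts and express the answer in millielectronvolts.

In millielectronvolts:
  0.006569 electronvolts = 0.006569e3 millielectronvolts = 6.569
  5.289 millielectronvolts → 5.289
  3.516 millielectronvolts → 3.516
Sum: 6.569 + 5.289 + 3.516 = 15.374

15.374 millielectronvolts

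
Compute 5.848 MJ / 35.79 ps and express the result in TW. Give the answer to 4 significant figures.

163400 TW

(5.848 × 10⁶) / (35.79 × 10⁻¹²) = 0.163398 × 10¹⁸ W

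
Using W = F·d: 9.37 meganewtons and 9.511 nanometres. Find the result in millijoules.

89.11807 millijoules

9.37 × 10^6 × 9.511 × 10^-9 = 89.11807 × 10^-3 J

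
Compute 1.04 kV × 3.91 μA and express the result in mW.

1.04 × 10³ × 3.91 × 10⁻⁶ = 4.0664 × 10⁻³ W

4.0664 mW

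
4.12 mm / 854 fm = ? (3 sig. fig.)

(4.12 × 10^-3) / (854 × 10^-15) = 0.004824 × 10^12

4820000000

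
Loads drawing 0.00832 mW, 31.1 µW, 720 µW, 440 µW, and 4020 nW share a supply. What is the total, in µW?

1203.44 µW

In µW:
  0.00832 mW = 0.00832e3 µW = 8.32
  31.1 µW → 31.1
  720 µW → 720
  440 µW → 440
  4020 nW = 4020e-3 µW = 4.02
Sum: 8.32 + 31.1 + 720 + 440 + 4.02 = 1203.44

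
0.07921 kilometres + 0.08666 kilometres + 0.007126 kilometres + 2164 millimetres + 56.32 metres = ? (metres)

231.48 metres

In metres:
  0.07921 kilometres = 0.07921e3 metres = 79.21
  0.08666 kilometres = 0.08666e3 metres = 86.66
  0.007126 kilometres = 0.007126e3 metres = 7.126
  2164 millimetres = 2164e-3 metres = 2.164
  56.32 metres → 56.32
Sum: 79.21 + 86.66 + 7.126 + 2.164 + 56.32 = 231.48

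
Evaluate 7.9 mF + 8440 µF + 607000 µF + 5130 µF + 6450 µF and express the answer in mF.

634.92 mF

In mF:
  7.9 mF → 7.9
  8440 µF = 8440 × 10⁻³ mF = 8.44
  607000 µF = 607000 × 10⁻³ mF = 607
  5130 µF = 5130 × 10⁻³ mF = 5.13
  6450 µF = 6450 × 10⁻³ mF = 6.45
Sum: 7.9 + 8.44 + 607 + 5.13 + 6.45 = 634.92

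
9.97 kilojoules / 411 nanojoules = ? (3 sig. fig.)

(9.97 × 10^3) / (411 × 10^-9) = 0.02426 × 10^12

24300000000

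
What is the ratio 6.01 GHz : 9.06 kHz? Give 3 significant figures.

(6.01e9) / (9.06e3) = 0.6634e6

663000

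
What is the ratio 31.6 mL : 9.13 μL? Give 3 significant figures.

(31.6e-3) / (9.13e-6) = 3.461e3

3460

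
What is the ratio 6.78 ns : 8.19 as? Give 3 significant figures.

(6.78 × 10^-9) / (8.19 × 10^-18) = 0.8278 × 10^9

828000000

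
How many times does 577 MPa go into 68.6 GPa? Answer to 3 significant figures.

(68.6e9) / (577e6) = 0.1189e3

119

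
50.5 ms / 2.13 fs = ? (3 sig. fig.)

(50.5 × 10⁻³) / (2.13 × 10⁻¹⁵) = 23.71 × 10¹²

23700000000000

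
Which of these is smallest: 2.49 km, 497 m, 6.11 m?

2.49 km = 2490 m
497 m = 497 m
6.11 m = 6.11 m

6.11 m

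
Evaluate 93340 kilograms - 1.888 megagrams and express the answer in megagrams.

91.452 megagrams

In megagrams:
  93340 kilograms = 93340 × 10⁻³ megagrams = 93.34
  1.888 megagrams → 1.888
Difference: 93.34 - 1.888 = 91.452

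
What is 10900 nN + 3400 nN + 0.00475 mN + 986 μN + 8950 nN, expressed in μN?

1014 μN

In μN:
  10900 nN = 10900e-3 μN = 10.9
  3400 nN = 3400e-3 μN = 3.4
  0.00475 mN = 0.00475e3 μN = 4.75
  986 μN → 986
  8950 nN = 8950e-3 μN = 8.95
Sum: 10.9 + 3.4 + 4.75 + 986 + 8.95 = 1014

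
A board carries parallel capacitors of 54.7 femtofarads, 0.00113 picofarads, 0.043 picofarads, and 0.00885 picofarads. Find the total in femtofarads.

107.68 femtofarads

In femtofarads:
  54.7 femtofarads → 54.7
  0.00113 picofarads = 0.00113 × 10³ femtofarads = 1.13
  0.043 picofarads = 0.043 × 10³ femtofarads = 43
  0.00885 picofarads = 0.00885 × 10³ femtofarads = 8.85
Sum: 54.7 + 1.13 + 43 + 8.85 = 107.68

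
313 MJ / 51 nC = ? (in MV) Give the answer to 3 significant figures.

(313 × 10⁶) / (51 × 10⁻⁹) = 6.1373 × 10¹⁵ V

6140000000 MV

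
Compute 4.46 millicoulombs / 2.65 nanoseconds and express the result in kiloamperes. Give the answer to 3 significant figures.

(4.46e-3) / (2.65e-9) = 1.683e6 A

1680 kiloamperes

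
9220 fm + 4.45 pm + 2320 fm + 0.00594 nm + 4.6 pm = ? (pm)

In pm:
  9220 fm = 9220 × 10⁻³ pm = 9.22
  4.45 pm → 4.45
  2320 fm = 2320 × 10⁻³ pm = 2.32
  0.00594 nm = 0.00594 × 10³ pm = 5.94
  4.6 pm → 4.6
Sum: 9.22 + 4.45 + 2.32 + 5.94 + 4.6 = 26.53

26.53 pm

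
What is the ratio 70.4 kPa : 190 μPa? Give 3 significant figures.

(70.4 × 10³) / (190 × 10⁻⁶) = 0.3705 × 10⁹

371000000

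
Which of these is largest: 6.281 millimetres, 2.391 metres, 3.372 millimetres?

2.391 metres

6.281 millimetres = 0.006281 metres
2.391 metres = 2.391 metres
3.372 millimetres = 0.003372 metres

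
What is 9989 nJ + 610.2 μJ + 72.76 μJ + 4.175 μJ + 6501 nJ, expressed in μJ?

In μJ:
  9989 nJ = 9989 × 10⁻³ μJ = 9.989
  610.2 μJ → 610.2
  72.76 μJ → 72.76
  4.175 μJ → 4.175
  6501 nJ = 6501 × 10⁻³ μJ = 6.501
Sum: 9.989 + 610.2 + 72.76 + 4.175 + 6.501 = 703.625

703.625 μJ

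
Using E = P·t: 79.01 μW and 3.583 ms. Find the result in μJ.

79.01 × 10⁻⁶ × 3.583 × 10⁻³ = 283.09283 × 10⁻⁹ J

0.28309283 μJ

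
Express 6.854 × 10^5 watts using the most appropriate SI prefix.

= 685.4 × 10^3 watts; 10^3 is kilo.

685.4 kilowatts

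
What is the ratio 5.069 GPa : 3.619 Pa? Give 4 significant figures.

(5.069e9) / (3.619) = 1.4007e9

1401000000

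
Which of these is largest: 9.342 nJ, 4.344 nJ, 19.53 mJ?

9.342 nJ = 0.000000009342 J
4.344 nJ = 0.000000004344 J
19.53 mJ = 0.01953 J

19.53 mJ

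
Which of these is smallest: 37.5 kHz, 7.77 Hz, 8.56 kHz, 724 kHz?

7.77 Hz

37.5 kHz = 37500 Hz
7.77 Hz = 7.77 Hz
8.56 kHz = 8560 Hz
724 kHz = 724000 Hz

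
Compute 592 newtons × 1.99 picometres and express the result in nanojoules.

1.17808 nanojoules

592 × 1.99 × 10^-12 = 1178.08 × 10^-12 J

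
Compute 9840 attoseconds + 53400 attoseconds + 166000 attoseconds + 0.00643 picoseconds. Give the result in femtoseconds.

In femtoseconds:
  9840 attoseconds = 9840e-3 femtoseconds = 9.84
  53400 attoseconds = 53400e-3 femtoseconds = 53.4
  166000 attoseconds = 166000e-3 femtoseconds = 166
  0.00643 picoseconds = 0.00643e3 femtoseconds = 6.43
Sum: 9.84 + 53.4 + 166 + 6.43 = 235.67

235.67 femtoseconds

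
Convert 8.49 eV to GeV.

0.00000000849 GeV

(no prefix) = 1e0, giga = 1e9; factor is 1e-9.
8.49 × 1e-9 = 0.00000000849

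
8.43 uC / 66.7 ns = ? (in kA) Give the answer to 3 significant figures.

0.126 kA

(8.43 × 10⁻⁶) / (66.7 × 10⁻⁹) = 0.12639 × 10³ A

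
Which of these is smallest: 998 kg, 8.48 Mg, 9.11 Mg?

998 kg = 998000 g
8.48 Mg = 8480000 g
9.11 Mg = 9110000 g

998 kg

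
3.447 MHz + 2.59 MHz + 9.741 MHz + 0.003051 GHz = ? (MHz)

In MHz:
  3.447 MHz → 3.447
  2.59 MHz → 2.59
  9.741 MHz → 9.741
  0.003051 GHz = 0.003051 × 10³ MHz = 3.051
Sum: 3.447 + 2.59 + 9.741 + 3.051 = 18.829

18.829 MHz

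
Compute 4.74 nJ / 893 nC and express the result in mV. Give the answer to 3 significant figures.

(4.74 × 10⁻⁹) / (893 × 10⁻⁹) = 0.005308 V

5.31 mV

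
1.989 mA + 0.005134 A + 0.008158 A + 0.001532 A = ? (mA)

16.813 mA

In mA:
  1.989 mA → 1.989
  0.005134 A = 0.005134e3 mA = 5.134
  0.008158 A = 0.008158e3 mA = 8.158
  0.001532 A = 0.001532e3 mA = 1.532
Sum: 1.989 + 5.134 + 8.158 + 1.532 = 16.813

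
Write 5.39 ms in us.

milli = 10⁻³, micro = 10⁻⁶; factor is 10³.
5.39 × 10³ = 5390

5390 us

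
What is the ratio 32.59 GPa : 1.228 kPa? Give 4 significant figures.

(32.59 × 10⁹) / (1.228 × 10³) = 26.539 × 10⁶

26540000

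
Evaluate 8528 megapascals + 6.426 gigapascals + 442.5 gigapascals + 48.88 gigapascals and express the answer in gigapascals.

In gigapascals:
  8528 megapascals = 8528 × 10⁻³ gigapascals = 8.528
  6.426 gigapascals → 6.426
  442.5 gigapascals → 442.5
  48.88 gigapascals → 48.88
Sum: 8.528 + 6.426 + 442.5 + 48.88 = 506.334

506.334 gigapascals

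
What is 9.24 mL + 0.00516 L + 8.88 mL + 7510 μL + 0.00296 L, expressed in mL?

In mL:
  9.24 mL → 9.24
  0.00516 L = 0.00516 × 10^3 mL = 5.16
  8.88 mL → 8.88
  7510 μL = 7510 × 10^-3 mL = 7.51
  0.00296 L = 0.00296 × 10^3 mL = 2.96
Sum: 9.24 + 5.16 + 8.88 + 7.51 + 2.96 = 33.75

33.75 mL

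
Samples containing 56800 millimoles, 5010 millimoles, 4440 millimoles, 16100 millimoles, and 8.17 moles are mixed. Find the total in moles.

90.52 moles

In moles:
  56800 millimoles = 56800e-3 moles = 56.8
  5010 millimoles = 5010e-3 moles = 5.01
  4440 millimoles = 4440e-3 moles = 4.44
  16100 millimoles = 16100e-3 moles = 16.1
  8.17 moles → 8.17
Sum: 56.8 + 5.01 + 4.44 + 16.1 + 8.17 = 90.52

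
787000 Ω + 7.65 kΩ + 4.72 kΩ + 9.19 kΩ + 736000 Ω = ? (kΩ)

1544.56 kΩ

In kΩ:
  787000 Ω = 787000 × 10⁻³ kΩ = 787
  7.65 kΩ → 7.65
  4.72 kΩ → 4.72
  9.19 kΩ → 9.19
  736000 Ω = 736000 × 10⁻³ kΩ = 736
Sum: 787 + 7.65 + 4.72 + 9.19 + 736 = 1544.56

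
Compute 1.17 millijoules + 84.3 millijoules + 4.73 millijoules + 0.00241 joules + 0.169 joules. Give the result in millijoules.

In millijoules:
  1.17 millijoules → 1.17
  84.3 millijoules → 84.3
  4.73 millijoules → 4.73
  0.00241 joules = 0.00241e3 millijoules = 2.41
  0.169 joules = 0.169e3 millijoules = 169
Sum: 1.17 + 84.3 + 4.73 + 2.41 + 169 = 261.61

261.61 millijoules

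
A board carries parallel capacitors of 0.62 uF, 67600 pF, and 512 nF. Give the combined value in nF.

In nF:
  0.62 uF = 0.62e3 nF = 620
  67600 pF = 67600e-3 nF = 67.6
  512 nF → 512
Sum: 620 + 67.6 + 512 = 1199.6

1199.6 nF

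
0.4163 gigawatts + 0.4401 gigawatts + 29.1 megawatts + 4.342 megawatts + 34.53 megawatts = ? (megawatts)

924.372 megawatts

In megawatts:
  0.4163 gigawatts = 0.4163e3 megawatts = 416.3
  0.4401 gigawatts = 0.4401e3 megawatts = 440.1
  29.1 megawatts → 29.1
  4.342 megawatts → 4.342
  34.53 megawatts → 34.53
Sum: 416.3 + 440.1 + 29.1 + 4.342 + 34.53 = 924.372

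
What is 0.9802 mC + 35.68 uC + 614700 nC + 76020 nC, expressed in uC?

In uC:
  0.9802 mC = 0.9802e3 uC = 980.2
  35.68 uC → 35.68
  614700 nC = 614700e-3 uC = 614.7
  76020 nC = 76020e-3 uC = 76.02
Sum: 980.2 + 35.68 + 614.7 + 76.02 = 1706.6

1706.6 uC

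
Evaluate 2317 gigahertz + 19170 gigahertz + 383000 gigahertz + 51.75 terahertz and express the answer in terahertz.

456.237 terahertz

In terahertz:
  2317 gigahertz = 2317 × 10⁻³ terahertz = 2.317
  19170 gigahertz = 19170 × 10⁻³ terahertz = 19.17
  383000 gigahertz = 383000 × 10⁻³ terahertz = 383
  51.75 terahertz → 51.75
Sum: 2.317 + 19.17 + 383 + 51.75 = 456.237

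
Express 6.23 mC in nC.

milli = 1e-3, nano = 1e-9; factor is 1e6.
6.23 × 1e6 = 6230000

6230000 nC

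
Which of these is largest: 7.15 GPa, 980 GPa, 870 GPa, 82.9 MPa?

980 GPa

7.15 GPa = 7150000000 Pa
980 GPa = 980000000000 Pa
870 GPa = 870000000000 Pa
82.9 MPa = 82900000 Pa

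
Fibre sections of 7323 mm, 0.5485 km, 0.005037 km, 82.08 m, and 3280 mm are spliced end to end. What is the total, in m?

646.22 m

In m:
  7323 mm = 7323 × 10⁻³ m = 7.323
  0.5485 km = 0.5485 × 10³ m = 548.5
  0.005037 km = 0.005037 × 10³ m = 5.037
  82.08 m → 82.08
  3280 mm = 3280 × 10⁻³ m = 3.28
Sum: 7.323 + 548.5 + 5.037 + 82.08 + 3.28 = 646.22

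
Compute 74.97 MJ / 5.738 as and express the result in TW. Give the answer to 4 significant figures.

(74.97e6) / (5.738e-18) = 13.0655e24 W

13070000000000 TW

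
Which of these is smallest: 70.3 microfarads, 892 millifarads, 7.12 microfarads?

70.3 microfarads = 0.0000703 farads
892 millifarads = 0.892 farads
7.12 microfarads = 0.00000712 farads

7.12 microfarads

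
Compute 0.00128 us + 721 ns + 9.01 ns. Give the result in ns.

731.29 ns

In ns:
  0.00128 us = 0.00128 × 10^3 ns = 1.28
  721 ns → 721
  9.01 ns → 9.01
Sum: 1.28 + 721 + 9.01 = 731.29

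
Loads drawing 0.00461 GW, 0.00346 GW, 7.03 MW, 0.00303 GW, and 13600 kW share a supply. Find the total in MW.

In MW:
  0.00461 GW = 0.00461 × 10³ MW = 4.61
  0.00346 GW = 0.00346 × 10³ MW = 3.46
  7.03 MW → 7.03
  0.00303 GW = 0.00303 × 10³ MW = 3.03
  13600 kW = 13600 × 10⁻³ MW = 13.6
Sum: 4.61 + 3.46 + 7.03 + 3.03 + 13.6 = 31.73

31.73 MW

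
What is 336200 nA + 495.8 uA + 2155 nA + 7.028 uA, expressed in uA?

In uA:
  336200 nA = 336200 × 10⁻³ uA = 336.2
  495.8 uA → 495.8
  2155 nA = 2155 × 10⁻³ uA = 2.155
  7.028 uA → 7.028
Sum: 336.2 + 495.8 + 2.155 + 7.028 = 841.183

841.183 uA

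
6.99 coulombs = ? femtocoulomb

6990000000000000 femtocoulombs

(no prefix) = 10^0, femto = 10^-15; factor is 10^15.
6.99 × 10^15 = 6990000000000000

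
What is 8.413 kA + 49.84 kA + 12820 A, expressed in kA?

In kA:
  8.413 kA → 8.413
  49.84 kA → 49.84
  12820 A = 12820 × 10⁻³ kA = 12.82
Sum: 8.413 + 49.84 + 12.82 = 71.073

71.073 kA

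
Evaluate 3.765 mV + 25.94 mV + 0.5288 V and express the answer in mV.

In mV:
  3.765 mV → 3.765
  25.94 mV → 25.94
  0.5288 V = 0.5288e3 mV = 528.8
Sum: 3.765 + 25.94 + 528.8 = 558.505

558.505 mV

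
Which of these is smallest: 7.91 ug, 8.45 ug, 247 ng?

247 ng

7.91 ug = 0.00000791 g
8.45 ug = 0.00000845 g
247 ng = 0.000000247 g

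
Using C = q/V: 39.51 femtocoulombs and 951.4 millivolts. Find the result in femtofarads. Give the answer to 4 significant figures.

41.53 femtofarads

(39.51e-15) / (951.4e-3) = 0.0415283e-12 F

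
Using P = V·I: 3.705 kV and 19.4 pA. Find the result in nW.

71.877 nW

3.705e3 × 19.4e-12 = 71.877e-9 W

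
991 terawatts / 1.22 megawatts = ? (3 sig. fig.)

(991 × 10¹²) / (1.22 × 10⁶) = 812.3 × 10⁶

812000000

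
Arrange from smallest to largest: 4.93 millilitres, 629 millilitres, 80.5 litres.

4.93 millilitres = 0.00493 litres
629 millilitres = 0.629 litres
80.5 litres = 80.5 litres

4.93 millilitres < 629 millilitres < 80.5 litres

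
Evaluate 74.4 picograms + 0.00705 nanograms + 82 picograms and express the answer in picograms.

In picograms:
  74.4 picograms → 74.4
  0.00705 nanograms = 0.00705e3 picograms = 7.05
  82 picograms → 82
Sum: 74.4 + 7.05 + 82 = 163.45

163.45 picograms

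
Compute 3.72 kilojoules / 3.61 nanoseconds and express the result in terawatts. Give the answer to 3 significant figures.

1.03 terawatts

(3.72 × 10^3) / (3.61 × 10^-9) = 1.0305 × 10^12 W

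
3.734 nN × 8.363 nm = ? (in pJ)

0.000031227442 pJ

3.734 × 10⁻⁹ × 8.363 × 10⁻⁹ = 31.227442 × 10⁻¹⁸ J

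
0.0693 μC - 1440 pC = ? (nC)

67.86 nC

In nC:
  0.0693 μC = 0.0693 × 10^3 nC = 69.3
  1440 pC = 1440 × 10^-3 nC = 1.44
Difference: 69.3 - 1.44 = 67.86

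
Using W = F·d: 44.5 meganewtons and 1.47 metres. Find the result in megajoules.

44.5 × 10⁶ × 1.47 = 65.415 × 10⁶ J

65.415 megajoules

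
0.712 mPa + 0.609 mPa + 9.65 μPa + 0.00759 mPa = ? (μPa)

1338.24 μPa

In μPa:
  0.712 mPa = 0.712e3 μPa = 712
  0.609 mPa = 0.609e3 μPa = 609
  9.65 μPa → 9.65
  0.00759 mPa = 0.00759e3 μPa = 7.59
Sum: 712 + 609 + 9.65 + 7.59 = 1338.24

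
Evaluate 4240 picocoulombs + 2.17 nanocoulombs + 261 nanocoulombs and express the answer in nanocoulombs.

267.41 nanocoulombs

In nanocoulombs:
  4240 picocoulombs = 4240 × 10^-3 nanocoulombs = 4.24
  2.17 nanocoulombs → 2.17
  261 nanocoulombs → 261
Sum: 4.24 + 2.17 + 261 = 267.41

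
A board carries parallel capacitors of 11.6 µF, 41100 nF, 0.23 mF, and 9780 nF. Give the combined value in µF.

292.48 µF

In µF:
  11.6 µF → 11.6
  41100 nF = 41100 × 10⁻³ µF = 41.1
  0.23 mF = 0.23 × 10³ µF = 230
  9780 nF = 9780 × 10⁻³ µF = 9.78
Sum: 11.6 + 41.1 + 230 + 9.78 = 292.48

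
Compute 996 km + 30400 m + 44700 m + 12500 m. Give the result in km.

In km:
  996 km → 996
  30400 m = 30400 × 10⁻³ km = 30.4
  44700 m = 44700 × 10⁻³ km = 44.7
  12500 m = 12500 × 10⁻³ km = 12.5
Sum: 996 + 30.4 + 44.7 + 12.5 = 1083.6

1083.6 km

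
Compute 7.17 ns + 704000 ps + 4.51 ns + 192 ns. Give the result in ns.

907.68 ns

In ns:
  7.17 ns → 7.17
  704000 ps = 704000 × 10^-3 ns = 704
  4.51 ns → 4.51
  192 ns → 192
Sum: 7.17 + 704 + 4.51 + 192 = 907.68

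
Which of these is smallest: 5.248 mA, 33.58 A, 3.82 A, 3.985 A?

5.248 mA = 0.005248 A
33.58 A = 33.58 A
3.82 A = 3.82 A
3.985 A = 3.985 A

5.248 mA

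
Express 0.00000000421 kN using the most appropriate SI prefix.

= 4.21e-6 N; 1e-6 is micro.

4.21 uN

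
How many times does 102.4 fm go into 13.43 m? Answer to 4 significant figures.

(13.43) / (102.4 × 10^-15) = 0.13115 × 10^15

131200000000000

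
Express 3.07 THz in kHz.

3070000000 kHz

tera = 1e12, kilo = 1e3; factor is 1e9.
3.07 × 1e9 = 3070000000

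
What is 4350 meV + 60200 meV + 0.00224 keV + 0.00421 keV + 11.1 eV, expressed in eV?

82.1 eV

In eV:
  4350 meV = 4350e-3 eV = 4.35
  60200 meV = 60200e-3 eV = 60.2
  0.00224 keV = 0.00224e3 eV = 2.24
  0.00421 keV = 0.00421e3 eV = 4.21
  11.1 eV → 11.1
Sum: 4.35 + 60.2 + 2.24 + 4.21 + 11.1 = 82.1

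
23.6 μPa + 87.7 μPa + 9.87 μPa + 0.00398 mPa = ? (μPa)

In μPa:
  23.6 μPa → 23.6
  87.7 μPa → 87.7
  9.87 μPa → 9.87
  0.00398 mPa = 0.00398 × 10^3 μPa = 3.98
Sum: 23.6 + 87.7 + 9.87 + 3.98 = 125.15

125.15 μPa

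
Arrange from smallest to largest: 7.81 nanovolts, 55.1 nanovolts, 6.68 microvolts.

7.81 nanovolts = 0.00000000781 volts
55.1 nanovolts = 0.0000000551 volts
6.68 microvolts = 0.00000668 volts

7.81 nanovolts < 55.1 nanovolts < 6.68 microvolts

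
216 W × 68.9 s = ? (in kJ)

14.8824 kJ

216 × 68.9 = 14882.4 J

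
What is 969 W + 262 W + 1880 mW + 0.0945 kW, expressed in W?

In W:
  969 W → 969
  262 W → 262
  1880 mW = 1880e-3 W = 1.88
  0.0945 kW = 0.0945e3 W = 94.5
Sum: 969 + 262 + 1.88 + 94.5 = 1327.38

1327.38 W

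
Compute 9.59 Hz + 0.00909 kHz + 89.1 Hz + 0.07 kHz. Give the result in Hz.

177.78 Hz

In Hz:
  9.59 Hz → 9.59
  0.00909 kHz = 0.00909 × 10^3 Hz = 9.09
  89.1 Hz → 89.1
  0.07 kHz = 0.07 × 10^3 Hz = 70
Sum: 9.59 + 9.09 + 89.1 + 70 = 177.78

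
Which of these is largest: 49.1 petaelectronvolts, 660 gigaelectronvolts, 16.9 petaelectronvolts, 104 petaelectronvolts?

49.1 petaelectronvolts = 49100000000000000 electronvolts
660 gigaelectronvolts = 660000000000 electronvolts
16.9 petaelectronvolts = 16900000000000000 electronvolts
104 petaelectronvolts = 104000000000000000 electronvolts

104 petaelectronvolts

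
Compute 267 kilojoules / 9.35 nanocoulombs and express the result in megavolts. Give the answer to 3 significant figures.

(267e3) / (9.35e-9) = 28.556e12 V

28600000 megavolts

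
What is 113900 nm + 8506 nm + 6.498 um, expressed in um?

In um:
  113900 nm = 113900 × 10^-3 um = 113.9
  8506 nm = 8506 × 10^-3 um = 8.506
  6.498 um → 6.498
Sum: 113.9 + 8.506 + 6.498 = 128.904

128.904 um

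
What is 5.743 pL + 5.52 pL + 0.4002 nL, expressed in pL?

In pL:
  5.743 pL → 5.743
  5.52 pL → 5.52
  0.4002 nL = 0.4002 × 10^3 pL = 400.2
Sum: 5.743 + 5.52 + 400.2 = 411.463

411.463 pL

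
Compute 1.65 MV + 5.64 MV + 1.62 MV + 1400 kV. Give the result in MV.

In MV:
  1.65 MV → 1.65
  5.64 MV → 5.64
  1.62 MV → 1.62
  1400 kV = 1400e-3 MV = 1.4
Sum: 1.65 + 5.64 + 1.62 + 1.4 = 10.31

10.31 MV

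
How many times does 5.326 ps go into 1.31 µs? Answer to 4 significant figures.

(1.31e-6) / (5.326e-12) = 0.24596e6

246000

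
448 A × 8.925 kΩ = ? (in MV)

448 × 8.925 × 10^3 = 3998.4 × 10^3 V

3.9984 MV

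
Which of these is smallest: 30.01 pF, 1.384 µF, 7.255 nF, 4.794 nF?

30.01 pF = 0.00000000003001 F
1.384 µF = 0.000001384 F
7.255 nF = 0.000000007255 F
4.794 nF = 0.000000004794 F

30.01 pF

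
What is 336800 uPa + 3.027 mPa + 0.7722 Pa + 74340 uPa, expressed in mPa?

In mPa:
  336800 uPa = 336800 × 10⁻³ mPa = 336.8
  3.027 mPa → 3.027
  0.7722 Pa = 0.7722 × 10³ mPa = 772.2
  74340 uPa = 74340 × 10⁻³ mPa = 74.34
Sum: 336.8 + 3.027 + 772.2 + 74.34 = 1186.367

1186.367 mPa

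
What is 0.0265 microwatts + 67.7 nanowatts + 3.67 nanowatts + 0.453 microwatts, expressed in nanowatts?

In nanowatts:
  0.0265 microwatts = 0.0265e3 nanowatts = 26.5
  67.7 nanowatts → 67.7
  3.67 nanowatts → 3.67
  0.453 microwatts = 0.453e3 nanowatts = 453
Sum: 26.5 + 67.7 + 3.67 + 453 = 550.87

550.87 nanowatts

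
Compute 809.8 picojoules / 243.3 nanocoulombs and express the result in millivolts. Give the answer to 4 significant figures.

3.328 millivolts

(809.8 × 10^-12) / (243.3 × 10^-9) = 3.3284 × 10^-3 V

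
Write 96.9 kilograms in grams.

96900 grams

kilo = 10³, (no prefix) = 10⁰; factor is 10³.
96.9 × 10³ = 96900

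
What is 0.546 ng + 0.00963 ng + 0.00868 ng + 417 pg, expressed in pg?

In pg:
  0.546 ng = 0.546e3 pg = 546
  0.00963 ng = 0.00963e3 pg = 9.63
  0.00868 ng = 0.00868e3 pg = 8.68
  417 pg → 417
Sum: 546 + 9.63 + 8.68 + 417 = 981.31

981.31 pg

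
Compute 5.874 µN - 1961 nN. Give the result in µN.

In µN:
  5.874 µN → 5.874
  1961 nN = 1961e-3 µN = 1.961
Difference: 5.874 - 1.961 = 3.913

3.913 µN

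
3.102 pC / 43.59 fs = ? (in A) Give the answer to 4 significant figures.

71.16 A

(3.102e-12) / (43.59e-15) = 0.0711631e3 A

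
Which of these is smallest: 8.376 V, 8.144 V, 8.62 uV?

8.62 uV

8.376 V = 8.376 V
8.144 V = 8.144 V
8.62 uV = 0.00000862 V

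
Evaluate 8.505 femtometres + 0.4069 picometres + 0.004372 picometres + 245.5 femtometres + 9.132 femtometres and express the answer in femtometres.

674.409 femtometres

In femtometres:
  8.505 femtometres → 8.505
  0.4069 picometres = 0.4069 × 10³ femtometres = 406.9
  0.004372 picometres = 0.004372 × 10³ femtometres = 4.372
  245.5 femtometres → 245.5
  9.132 femtometres → 9.132
Sum: 8.505 + 406.9 + 4.372 + 245.5 + 9.132 = 674.409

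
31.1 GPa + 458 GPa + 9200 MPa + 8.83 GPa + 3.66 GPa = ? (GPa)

510.79 GPa

In GPa:
  31.1 GPa → 31.1
  458 GPa → 458
  9200 MPa = 9200 × 10⁻³ GPa = 9.2
  8.83 GPa → 8.83
  3.66 GPa → 3.66
Sum: 31.1 + 458 + 9.2 + 8.83 + 3.66 = 510.79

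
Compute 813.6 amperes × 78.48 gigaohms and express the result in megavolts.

63851328 megavolts

813.6 × 78.48 × 10⁹ = 63851.328 × 10⁹ V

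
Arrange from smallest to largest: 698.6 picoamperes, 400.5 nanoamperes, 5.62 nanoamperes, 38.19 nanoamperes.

698.6 picoamperes = 0.0000000006986 amperes
400.5 nanoamperes = 0.0000004005 amperes
5.62 nanoamperes = 0.00000000562 amperes
38.19 nanoamperes = 0.00000003819 amperes

698.6 picoamperes < 5.62 nanoamperes < 38.19 nanoamperes < 400.5 nanoamperes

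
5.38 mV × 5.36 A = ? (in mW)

28.8368 mW

5.38 × 10^-3 × 5.36 = 28.8368 × 10^-3 W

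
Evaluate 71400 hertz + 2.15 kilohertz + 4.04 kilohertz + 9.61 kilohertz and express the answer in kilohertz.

In kilohertz:
  71400 hertz = 71400 × 10^-3 kilohertz = 71.4
  2.15 kilohertz → 2.15
  4.04 kilohertz → 4.04
  9.61 kilohertz → 9.61
Sum: 71.4 + 2.15 + 4.04 + 9.61 = 87.2

87.2 kilohertz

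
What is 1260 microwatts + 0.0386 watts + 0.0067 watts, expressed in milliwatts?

In milliwatts:
  1260 microwatts = 1260 × 10^-3 milliwatts = 1.26
  0.0386 watts = 0.0386 × 10^3 milliwatts = 38.6
  0.0067 watts = 0.0067 × 10^3 milliwatts = 6.7
Sum: 1.26 + 38.6 + 6.7 = 46.56

46.56 milliwatts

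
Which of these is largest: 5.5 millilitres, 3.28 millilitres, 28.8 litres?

28.8 litres

5.5 millilitres = 0.0055 litres
3.28 millilitres = 0.00328 litres
28.8 litres = 28.8 litres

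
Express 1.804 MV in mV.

1804000000 mV

mega = 1e6, milli = 1e-3; factor is 1e9.
1.804 × 1e9 = 1804000000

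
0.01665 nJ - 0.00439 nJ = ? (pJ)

12.26 pJ

In pJ:
  0.01665 nJ = 0.01665 × 10³ pJ = 16.65
  0.00439 nJ = 0.00439 × 10³ pJ = 4.39
Difference: 16.65 - 4.39 = 12.26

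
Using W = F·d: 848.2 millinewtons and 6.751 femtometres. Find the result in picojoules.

848.2e-3 × 6.751e-15 = 5726.1982e-18 J

0.0057261982 picojoules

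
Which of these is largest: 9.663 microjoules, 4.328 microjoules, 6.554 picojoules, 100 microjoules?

9.663 microjoules = 0.000009663 joules
4.328 microjoules = 0.000004328 joules
6.554 picojoules = 0.000000000006554 joules
100 microjoules = 0.0001 joules

100 microjoules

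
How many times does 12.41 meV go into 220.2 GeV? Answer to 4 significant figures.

17740000000000

(220.2 × 10^9) / (12.41 × 10^-3) = 17.744 × 10^12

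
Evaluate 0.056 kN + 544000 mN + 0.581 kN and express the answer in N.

1181 N

In N:
  0.056 kN = 0.056 × 10^3 N = 56
  544000 mN = 544000 × 10^-3 N = 544
  0.581 kN = 0.581 × 10^3 N = 581
Sum: 56 + 544 + 581 = 1181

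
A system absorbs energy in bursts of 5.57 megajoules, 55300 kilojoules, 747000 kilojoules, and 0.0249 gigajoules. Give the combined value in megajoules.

In megajoules:
  5.57 megajoules → 5.57
  55300 kilojoules = 55300 × 10⁻³ megajoules = 55.3
  747000 kilojoules = 747000 × 10⁻³ megajoules = 747
  0.0249 gigajoules = 0.0249 × 10³ megajoules = 24.9
Sum: 5.57 + 55.3 + 747 + 24.9 = 832.77

832.77 megajoules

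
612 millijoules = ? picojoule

612000000000 picojoules

milli = 1e-3, pico = 1e-12; factor is 1e9.
612 × 1e9 = 612000000000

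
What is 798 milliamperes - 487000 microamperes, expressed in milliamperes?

In milliamperes:
  798 milliamperes → 798
  487000 microamperes = 487000 × 10⁻³ milliamperes = 487
Difference: 798 - 487 = 311

311 milliamperes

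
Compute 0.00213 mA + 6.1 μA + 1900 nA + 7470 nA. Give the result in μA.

In μA:
  0.00213 mA = 0.00213e3 μA = 2.13
  6.1 μA → 6.1
  1900 nA = 1900e-3 μA = 1.9
  7470 nA = 7470e-3 μA = 7.47
Sum: 2.13 + 6.1 + 1.9 + 7.47 = 17.6

17.6 μA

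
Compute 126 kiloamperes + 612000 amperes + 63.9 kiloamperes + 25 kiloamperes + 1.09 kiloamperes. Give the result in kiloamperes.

In kiloamperes:
  126 kiloamperes → 126
  612000 amperes = 612000 × 10^-3 kiloamperes = 612
  63.9 kiloamperes → 63.9
  25 kiloamperes → 25
  1.09 kiloamperes → 1.09
Sum: 126 + 612 + 63.9 + 25 + 1.09 = 827.99

827.99 kiloamperes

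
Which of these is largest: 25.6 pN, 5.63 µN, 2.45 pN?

25.6 pN = 0.0000000000256 N
5.63 µN = 0.00000563 N
2.45 pN = 0.00000000000245 N

5.63 µN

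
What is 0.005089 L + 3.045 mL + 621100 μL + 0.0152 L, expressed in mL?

644.434 mL

In mL:
  0.005089 L = 0.005089e3 mL = 5.089
  3.045 mL → 3.045
  621100 μL = 621100e-3 mL = 621.1
  0.0152 L = 0.0152e3 mL = 15.2
Sum: 5.089 + 3.045 + 621.1 + 15.2 = 644.434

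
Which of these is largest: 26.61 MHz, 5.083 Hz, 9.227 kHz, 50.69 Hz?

26.61 MHz = 26610000 Hz
5.083 Hz = 5.083 Hz
9.227 kHz = 9227 Hz
50.69 Hz = 50.69 Hz

26.61 MHz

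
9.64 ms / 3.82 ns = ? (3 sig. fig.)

(9.64 × 10⁻³) / (3.82 × 10⁻⁹) = 2.524 × 10⁶

2520000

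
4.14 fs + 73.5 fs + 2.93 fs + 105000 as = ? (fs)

185.57 fs

In fs:
  4.14 fs → 4.14
  73.5 fs → 73.5
  2.93 fs → 2.93
  105000 as = 105000 × 10^-3 fs = 105
Sum: 4.14 + 73.5 + 2.93 + 105 = 185.57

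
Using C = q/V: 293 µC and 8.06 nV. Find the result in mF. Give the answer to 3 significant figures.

36400000 mF

(293 × 10⁻⁶) / (8.06 × 10⁻⁹) = 36.352 × 10³ F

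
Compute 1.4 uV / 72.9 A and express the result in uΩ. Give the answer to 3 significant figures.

0.0192 uΩ

(1.4e-6) / (72.9) = 0.019204e-6 Ω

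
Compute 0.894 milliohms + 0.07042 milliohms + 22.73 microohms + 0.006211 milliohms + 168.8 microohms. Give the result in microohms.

1162.161 microohms

In microohms:
  0.894 milliohms = 0.894 × 10^3 microohms = 894
  0.07042 milliohms = 0.07042 × 10^3 microohms = 70.42
  22.73 microohms → 22.73
  0.006211 milliohms = 0.006211 × 10^3 microohms = 6.211
  168.8 microohms → 168.8
Sum: 894 + 70.42 + 22.73 + 6.211 + 168.8 = 1162.161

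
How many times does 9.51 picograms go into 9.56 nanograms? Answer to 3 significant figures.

(9.56e-9) / (9.51e-12) = 1.005e3

1010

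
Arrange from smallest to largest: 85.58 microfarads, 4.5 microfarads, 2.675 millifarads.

85.58 microfarads = 0.00008558 farads
4.5 microfarads = 0.0000045 farads
2.675 millifarads = 0.002675 farads

4.5 microfarads < 85.58 microfarads < 2.675 millifarads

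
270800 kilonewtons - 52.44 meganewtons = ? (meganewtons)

218.36 meganewtons

In meganewtons:
  270800 kilonewtons = 270800e-3 meganewtons = 270.8
  52.44 meganewtons → 52.44
Difference: 270.8 - 52.44 = 218.36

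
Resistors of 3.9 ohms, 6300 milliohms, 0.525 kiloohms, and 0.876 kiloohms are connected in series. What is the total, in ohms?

1411.2 ohms

In ohms:
  3.9 ohms → 3.9
  6300 milliohms = 6300e-3 ohms = 6.3
  0.525 kiloohms = 0.525e3 ohms = 525
  0.876 kiloohms = 0.876e3 ohms = 876
Sum: 3.9 + 6.3 + 525 + 876 = 1411.2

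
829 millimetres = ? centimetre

milli = 1e-3, centi = 1e-2; factor is 1e-1.
829 × 1e-1 = 82.9

82.9 centimetres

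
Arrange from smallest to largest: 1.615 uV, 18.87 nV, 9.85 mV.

18.87 nV < 1.615 uV < 9.85 mV

1.615 uV = 0.000001615 V
18.87 nV = 0.00000001887 V
9.85 mV = 0.00985 V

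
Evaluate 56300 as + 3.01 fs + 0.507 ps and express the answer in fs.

566.31 fs

In fs:
  56300 as = 56300e-3 fs = 56.3
  3.01 fs → 3.01
  0.507 ps = 0.507e3 fs = 507
Sum: 56.3 + 3.01 + 507 = 566.31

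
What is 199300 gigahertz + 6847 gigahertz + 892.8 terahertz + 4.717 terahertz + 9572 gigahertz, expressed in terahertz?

1113.236 terahertz

In terahertz:
  199300 gigahertz = 199300e-3 terahertz = 199.3
  6847 gigahertz = 6847e-3 terahertz = 6.847
  892.8 terahertz → 892.8
  4.717 terahertz → 4.717
  9572 gigahertz = 9572e-3 terahertz = 9.572
Sum: 199.3 + 6.847 + 892.8 + 4.717 + 9.572 = 1113.236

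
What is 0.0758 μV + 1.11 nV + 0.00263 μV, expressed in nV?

79.54 nV

In nV:
  0.0758 μV = 0.0758 × 10³ nV = 75.8
  1.11 nV → 1.11
  0.00263 μV = 0.00263 × 10³ nV = 2.63
Sum: 75.8 + 1.11 + 2.63 = 79.54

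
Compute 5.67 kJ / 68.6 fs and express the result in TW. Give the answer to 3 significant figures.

(5.67 × 10³) / (68.6 × 10⁻¹⁵) = 0.082653 × 10¹⁸ W

82700 TW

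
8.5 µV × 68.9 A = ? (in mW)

8.5 × 10⁻⁶ × 68.9 = 585.65 × 10⁻⁶ W

0.58565 mW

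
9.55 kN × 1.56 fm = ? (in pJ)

14.898 pJ

9.55e3 × 1.56e-15 = 14.898e-12 J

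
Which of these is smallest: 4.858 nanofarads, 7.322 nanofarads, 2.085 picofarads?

2.085 picofarads

4.858 nanofarads = 0.000000004858 farads
7.322 nanofarads = 0.000000007322 farads
2.085 picofarads = 0.000000000002085 farads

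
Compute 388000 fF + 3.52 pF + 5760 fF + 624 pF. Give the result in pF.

1021.28 pF

In pF:
  388000 fF = 388000 × 10^-3 pF = 388
  3.52 pF → 3.52
  5760 fF = 5760 × 10^-3 pF = 5.76
  624 pF → 624
Sum: 388 + 3.52 + 5.76 + 624 = 1021.28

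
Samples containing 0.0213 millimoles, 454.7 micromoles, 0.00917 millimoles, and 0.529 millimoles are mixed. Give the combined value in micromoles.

In micromoles:
  0.0213 millimoles = 0.0213 × 10^3 micromoles = 21.3
  454.7 micromoles → 454.7
  0.00917 millimoles = 0.00917 × 10^3 micromoles = 9.17
  0.529 millimoles = 0.529 × 10^3 micromoles = 529
Sum: 21.3 + 454.7 + 9.17 + 529 = 1014.17

1014.17 micromoles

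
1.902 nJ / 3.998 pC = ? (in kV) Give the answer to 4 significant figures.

0.4757 kV

(1.902 × 10^-9) / (3.998 × 10^-12) = 0.475738 × 10^3 V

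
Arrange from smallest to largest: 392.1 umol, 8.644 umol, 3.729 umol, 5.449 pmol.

392.1 umol = 0.0003921 mol
8.644 umol = 0.000008644 mol
3.729 umol = 0.000003729 mol
5.449 pmol = 0.000000000005449 mol

5.449 pmol < 3.729 umol < 8.644 umol < 392.1 umol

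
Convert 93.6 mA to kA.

0.0000936 kA

milli = 10⁻³, kilo = 10³; factor is 10⁻⁶.
93.6 × 10⁻⁶ = 0.0000936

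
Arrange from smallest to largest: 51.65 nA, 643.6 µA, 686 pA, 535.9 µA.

686 pA < 51.65 nA < 535.9 µA < 643.6 µA

51.65 nA = 0.00000005165 A
643.6 µA = 0.0006436 A
686 pA = 0.000000000686 A
535.9 µA = 0.0005359 A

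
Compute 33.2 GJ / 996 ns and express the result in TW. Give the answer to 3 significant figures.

(33.2e9) / (996e-9) = 0.033333e18 W

33300 TW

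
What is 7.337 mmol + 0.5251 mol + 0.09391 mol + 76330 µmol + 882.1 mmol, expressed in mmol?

1584.777 mmol

In mmol:
  7.337 mmol → 7.337
  0.5251 mol = 0.5251e3 mmol = 525.1
  0.09391 mol = 0.09391e3 mmol = 93.91
  76330 µmol = 76330e-3 mmol = 76.33
  882.1 mmol → 882.1
Sum: 7.337 + 525.1 + 93.91 + 76.33 + 882.1 = 1584.777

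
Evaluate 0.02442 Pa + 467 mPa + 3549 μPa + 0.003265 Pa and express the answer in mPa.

498.234 mPa

In mPa:
  0.02442 Pa = 0.02442 × 10³ mPa = 24.42
  467 mPa → 467
  3549 μPa = 3549 × 10⁻³ mPa = 3.549
  0.003265 Pa = 0.003265 × 10³ mPa = 3.265
Sum: 24.42 + 467 + 3.549 + 3.265 = 498.234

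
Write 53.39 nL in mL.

0.00005339 mL

nano = 10⁻⁹, milli = 10⁻³; factor is 10⁻⁶.
53.39 × 10⁻⁶ = 0.00005339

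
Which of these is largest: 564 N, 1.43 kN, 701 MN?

701 MN

564 N = 564 N
1.43 kN = 1430 N
701 MN = 701000000 N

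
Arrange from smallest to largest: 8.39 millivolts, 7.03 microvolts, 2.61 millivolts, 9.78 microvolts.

8.39 millivolts = 0.00839 volts
7.03 microvolts = 0.00000703 volts
2.61 millivolts = 0.00261 volts
9.78 microvolts = 0.00000978 volts

7.03 microvolts < 9.78 microvolts < 2.61 millivolts < 8.39 millivolts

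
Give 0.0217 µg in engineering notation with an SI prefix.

21.7 ng

= 21.7 × 10^-9 g; 10^-9 is nano.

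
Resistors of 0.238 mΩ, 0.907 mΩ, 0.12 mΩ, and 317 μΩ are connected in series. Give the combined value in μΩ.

1582 μΩ

In μΩ:
  0.238 mΩ = 0.238e3 μΩ = 238
  0.907 mΩ = 0.907e3 μΩ = 907
  0.12 mΩ = 0.12e3 μΩ = 120
  317 μΩ → 317
Sum: 238 + 907 + 120 + 317 = 1582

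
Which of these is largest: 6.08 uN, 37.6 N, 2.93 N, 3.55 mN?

6.08 uN = 0.00000608 N
37.6 N = 37.6 N
2.93 N = 2.93 N
3.55 mN = 0.00355 N

37.6 N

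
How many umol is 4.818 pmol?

pico = 10^-12, micro = 10^-6; factor is 10^-6.
4.818 × 10^-6 = 0.000004818

0.000004818 umol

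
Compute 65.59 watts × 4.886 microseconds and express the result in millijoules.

65.59 × 4.886 × 10⁻⁶ = 320.47274 × 10⁻⁶ J

0.32047274 millijoules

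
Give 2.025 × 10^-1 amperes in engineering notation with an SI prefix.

202.5 milliamperes

= 202.5 × 10^-3 amperes; 10^-3 is milli.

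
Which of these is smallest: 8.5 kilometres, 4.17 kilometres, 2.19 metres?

8.5 kilometres = 8500 metres
4.17 kilometres = 4170 metres
2.19 metres = 2.19 metres

2.19 metres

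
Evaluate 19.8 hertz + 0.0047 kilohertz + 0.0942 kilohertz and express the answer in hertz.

In hertz:
  19.8 hertz → 19.8
  0.0047 kilohertz = 0.0047 × 10³ hertz = 4.7
  0.0942 kilohertz = 0.0942 × 10³ hertz = 94.2
Sum: 19.8 + 4.7 + 94.2 = 118.7

118.7 hertz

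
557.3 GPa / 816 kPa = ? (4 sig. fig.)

(557.3e9) / (816e3) = 0.68297e6

683000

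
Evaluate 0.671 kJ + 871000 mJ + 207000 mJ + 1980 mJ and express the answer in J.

1750.98 J

In J:
  0.671 kJ = 0.671 × 10³ J = 671
  871000 mJ = 871000 × 10⁻³ J = 871
  207000 mJ = 207000 × 10⁻³ J = 207
  1980 mJ = 1980 × 10⁻³ J = 1.98
Sum: 671 + 871 + 207 + 1.98 = 1750.98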